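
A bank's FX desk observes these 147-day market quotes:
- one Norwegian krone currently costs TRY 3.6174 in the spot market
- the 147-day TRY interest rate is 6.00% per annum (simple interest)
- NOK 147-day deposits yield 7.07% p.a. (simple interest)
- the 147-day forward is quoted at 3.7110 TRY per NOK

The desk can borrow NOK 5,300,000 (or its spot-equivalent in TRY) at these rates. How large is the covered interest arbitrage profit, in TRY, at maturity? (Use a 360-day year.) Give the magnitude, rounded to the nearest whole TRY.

T = 147/360 years.
Keep in NOK, deliver into the forward: 5,300,000·1.0288691667·3.7110 = TRY 20,236,107.43.
Swap to TRY now, deposit: 5,300,000·3.6174·1.024500 = TRY 19,641,939.39.
The quoted forward overvalues NOK, so borrow TRY, buy NOK at spot, deposit the NOK at 7.07%, and sell the proceeds forward at 3.7110.
The gap between the two covered legs is TRY 594,168.

TRY 594,168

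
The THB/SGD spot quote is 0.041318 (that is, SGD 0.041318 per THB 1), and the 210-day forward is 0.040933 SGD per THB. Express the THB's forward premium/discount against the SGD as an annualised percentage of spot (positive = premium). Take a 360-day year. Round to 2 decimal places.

T = 210/360 years.
(F − S)/S = (0.040933 − 0.041318)/0.041318 = -0.0093180.
Annualise by dividing by T: -0.0093180 / (210/360) = -0.015974 → -1.60%.

-1.60%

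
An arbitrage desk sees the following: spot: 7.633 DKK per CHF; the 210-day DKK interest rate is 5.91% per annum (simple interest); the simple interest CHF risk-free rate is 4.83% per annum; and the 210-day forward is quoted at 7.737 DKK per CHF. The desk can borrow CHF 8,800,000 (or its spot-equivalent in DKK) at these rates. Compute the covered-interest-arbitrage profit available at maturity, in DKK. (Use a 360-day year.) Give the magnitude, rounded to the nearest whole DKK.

T = 210/360 years.
Route A — deposit CHF, sell forward: 8,800,000 × 1.028175 × 7.737 = DKK 70,003,911.78.
Route B — convert at spot, deposit DKK: 8,800,000 × 7.633 × 1.034475 = DKK 69,486,099.54.
The quoted forward overvalues CHF, so borrow DKK, buy CHF at spot, deposit the CHF at 4.83%, and sell the proceeds forward at 7.737.
Arbitrage profit = |70,003,911.78 − 69,486,099.54| = DKK 517,812.

DKK 517,812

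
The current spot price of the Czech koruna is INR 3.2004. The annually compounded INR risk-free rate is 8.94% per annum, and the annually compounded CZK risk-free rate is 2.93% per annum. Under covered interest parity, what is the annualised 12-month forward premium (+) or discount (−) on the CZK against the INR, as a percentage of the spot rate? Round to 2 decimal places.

+5.84%

T = 1 year.
CIP forward (INR per CZK) = 3.2004 × 1.089400/1.029300 = 3.3872688.
(F − S)/S ÷ T = (3.3872688 − 3.2004)/3.2004/1 = 0.058389 → 5.84%.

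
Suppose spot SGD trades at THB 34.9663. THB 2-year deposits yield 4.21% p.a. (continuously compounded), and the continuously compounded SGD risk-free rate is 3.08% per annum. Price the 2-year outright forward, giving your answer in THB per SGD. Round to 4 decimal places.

35.7655

T = 2 years.
Growth of 1 THB over T: e^(0.0421×2) = 1.08784644.
SGD accumulates by e^(0.0308×2) = 1.06353684.
Forward (THB per SGD) = 34.9663 × 1.08784644 / 1.06353684 = 35.765536.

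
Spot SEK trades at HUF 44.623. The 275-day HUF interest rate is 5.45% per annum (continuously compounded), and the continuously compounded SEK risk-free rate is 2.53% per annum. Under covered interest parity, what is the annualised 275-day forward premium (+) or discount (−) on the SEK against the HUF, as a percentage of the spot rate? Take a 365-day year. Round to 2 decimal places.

+2.95%

T = 275/365 years.
CIP forward (HUF per SEK) = 44.623 × 1.0419163/1.0192445 = 45.615582.
(F − S)/S ÷ T = (45.615582 − 44.623)/44.623/(275/365) = 0.029523 → 2.95%.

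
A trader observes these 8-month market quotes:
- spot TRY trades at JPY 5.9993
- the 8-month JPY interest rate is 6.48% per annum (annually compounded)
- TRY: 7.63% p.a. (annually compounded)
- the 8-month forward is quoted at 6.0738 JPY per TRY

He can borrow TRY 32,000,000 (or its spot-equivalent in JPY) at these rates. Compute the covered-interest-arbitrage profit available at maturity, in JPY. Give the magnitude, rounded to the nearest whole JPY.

T = 8/12 years.
Route A — deposit TRY, sell forward: 32,000,000 × 1.05024081854 × 6.0738 = JPY 204,126,485.88.
Route B — convert at spot, deposit JPY: 32,000,000 × 5.9993 × 1.04274638998 = JPY 200,183,949.36.
The quoted forward overvalues TRY, so borrow JPY, buy TRY at spot, deposit the TRY at 7.63%, and sell the proceeds forward at 6.0738.
Arbitrage profit = |204,126,485.88 − 200,183,949.36| = JPY 3,942,537.

JPY 3,942,537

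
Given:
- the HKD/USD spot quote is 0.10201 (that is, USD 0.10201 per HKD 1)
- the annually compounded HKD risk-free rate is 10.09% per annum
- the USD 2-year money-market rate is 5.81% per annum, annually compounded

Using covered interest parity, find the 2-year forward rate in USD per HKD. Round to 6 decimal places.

0.094232

T = 2 years.
Growth of 1 USD over T: (1 + 0.0581)^2 = 1.1195756.
HKD accumulates by (1 + 0.1009)^2 = 1.2119808.
Forward (USD per HKD) = 0.10201 × 1.1195756 / 1.2119808 = 0.09423244.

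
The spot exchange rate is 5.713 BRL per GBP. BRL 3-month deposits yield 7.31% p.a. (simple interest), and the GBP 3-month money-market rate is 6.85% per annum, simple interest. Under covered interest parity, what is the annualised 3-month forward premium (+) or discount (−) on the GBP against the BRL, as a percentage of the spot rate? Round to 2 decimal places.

+0.45%

T = 3/12 years.
CIP forward (BRL per GBP) = 5.713 × 1.018275/1.017125 = 5.719459.
(F − S)/S ÷ T = (5.719459 − 5.713)/5.713/(3/12) = 0.004522 → 0.45%.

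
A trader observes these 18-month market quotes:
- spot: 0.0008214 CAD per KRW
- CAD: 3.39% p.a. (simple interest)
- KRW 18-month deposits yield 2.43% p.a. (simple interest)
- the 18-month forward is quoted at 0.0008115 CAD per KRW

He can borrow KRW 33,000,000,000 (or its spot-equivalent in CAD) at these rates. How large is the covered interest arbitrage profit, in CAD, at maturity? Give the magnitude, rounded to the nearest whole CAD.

T = 18/12 years.
Invest the KRW and cover forward: 33,000,000,000 × 1.036450 × 0.0008115 = CAD 27,755,612.78.
Convert at spot and invest in CAD: 33,000,000,000 × 0.0008214 × 1.050850 = CAD 28,484,550.27.
The quoted forward undervalues KRW, so borrow KRW, convert to CAD at spot, deposit the CAD at 3.39%, and buy KRW forward at 0.0008115 to cover the loan.
Arbitrage profit = |27,755,612.78 − 28,484,550.27| = CAD 728,937.

CAD 728,937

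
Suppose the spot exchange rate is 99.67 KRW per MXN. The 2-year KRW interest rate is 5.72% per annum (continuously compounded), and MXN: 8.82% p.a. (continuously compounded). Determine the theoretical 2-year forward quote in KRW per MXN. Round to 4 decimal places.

T = 2 years.
Growth of 1 KRW over T: e^(0.0572×2) = 1.12120052.
MXN accumulates by e^(0.0882×2) = 1.19291513.
Forward (KRW per MXN) = 99.67 × 1.12120052 / 1.19291513 = 93.678128.

93.6781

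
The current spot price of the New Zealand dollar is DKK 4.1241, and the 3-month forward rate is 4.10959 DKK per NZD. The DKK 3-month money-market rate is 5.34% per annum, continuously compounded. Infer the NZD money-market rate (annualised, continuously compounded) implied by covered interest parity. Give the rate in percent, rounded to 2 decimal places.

6.75%

T = 3/12 years.
F/S = 4.10959/4.1241 = 0.9964817 = (growth of DKK) / (growth of NZD).
DKK growth factor: e^(0.0534×3/12) = 1.0134395.
So the NZD growth factor = 1.0170177.
Take logs: ln 1.0170177 / (3/12) = 0.067498, so 6.75%.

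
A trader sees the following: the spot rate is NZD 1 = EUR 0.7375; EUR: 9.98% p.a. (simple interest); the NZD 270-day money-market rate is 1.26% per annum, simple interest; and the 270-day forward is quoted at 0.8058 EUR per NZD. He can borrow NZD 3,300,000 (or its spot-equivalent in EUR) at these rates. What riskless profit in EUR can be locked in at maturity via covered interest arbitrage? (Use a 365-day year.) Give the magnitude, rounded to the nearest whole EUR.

T = 270/365 years.
Keep in NZD, deliver into the forward: 3,300,000·1.009320548·0.8058 = EUR 2,683,924.64.
Swap to EUR now, deposit: 3,300,000·0.7375·1.073824658 = EUR 2,613,420.76.
The quoted forward overvalues NZD, so borrow EUR, buy NZD at spot, deposit the NZD at 1.26%, and sell the proceeds forward at 0.8058.
The gap between the two covered legs is EUR 70,504.

EUR 70,504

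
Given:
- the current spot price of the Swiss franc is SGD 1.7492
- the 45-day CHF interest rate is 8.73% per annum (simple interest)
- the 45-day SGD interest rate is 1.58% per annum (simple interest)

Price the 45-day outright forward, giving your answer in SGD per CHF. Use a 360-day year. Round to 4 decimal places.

T = 45/360 years.
Growth of 1 SGD over T: 1 + 0.0158×45/360 = 1.001975.
CHF growth factor: 1 + 0.0873×45/360 = 1.0109125.
So F = 1.7492 × 1.001975 / 1.0109125 = 1.733735 (SGD/CHF).

1.7337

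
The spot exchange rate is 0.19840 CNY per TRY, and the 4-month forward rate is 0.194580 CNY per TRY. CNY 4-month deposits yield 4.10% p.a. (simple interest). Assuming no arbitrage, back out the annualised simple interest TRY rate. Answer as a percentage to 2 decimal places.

T = 4/12 years.
CIP gives F = S · g_CNY/g_TRY, so g_CNY/g_TRY = 0.19458/0.1984 = 0.9807460.
The CNY side grows by 1 + 0.0410×4/12 = 1.0136667.
So the TRY growth factor = 1.033567.
r = (1.033567 − 1)/(4/12) = 0.100701 → 10.07%.

10.07%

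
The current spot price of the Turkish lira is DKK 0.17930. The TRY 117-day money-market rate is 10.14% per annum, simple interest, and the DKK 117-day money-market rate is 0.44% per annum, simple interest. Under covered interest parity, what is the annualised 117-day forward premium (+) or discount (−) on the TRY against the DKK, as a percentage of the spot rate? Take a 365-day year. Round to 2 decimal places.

T = 117/365 years.
CIP forward (DKK per TRY) = 0.1793 × 1.0014104/1.0325036 = 0.17390049.
Annualised premium = (F − S)/S × (1/T) = (0.17390049 − 0.1793)/0.1793 ÷ (117/365) = -9.39%.

-9.39%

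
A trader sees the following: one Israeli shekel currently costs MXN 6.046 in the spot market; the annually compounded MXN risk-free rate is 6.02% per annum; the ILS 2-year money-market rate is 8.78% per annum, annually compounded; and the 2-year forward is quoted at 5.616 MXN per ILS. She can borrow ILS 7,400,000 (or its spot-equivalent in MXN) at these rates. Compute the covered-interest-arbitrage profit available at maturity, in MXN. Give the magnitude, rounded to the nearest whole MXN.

T = 2 years.
Route A — deposit ILS, sell forward: 7,400,000 × 1.18330884 × 5.616 = MXN 49,176,422.10.
Route B — convert at spot, deposit MXN: 7,400,000 × 6.046 × 1.12402404 = MXN 50,289,285.16.
The quoted forward undervalues ILS, so borrow ILS, convert to MXN at spot, deposit the MXN at 6.02%, and buy ILS forward at 5.616 to cover the loan.
Arbitrage profit = |49,176,422.10 − 50,289,285.16| = MXN 1,112,863.

MXN 1,112,863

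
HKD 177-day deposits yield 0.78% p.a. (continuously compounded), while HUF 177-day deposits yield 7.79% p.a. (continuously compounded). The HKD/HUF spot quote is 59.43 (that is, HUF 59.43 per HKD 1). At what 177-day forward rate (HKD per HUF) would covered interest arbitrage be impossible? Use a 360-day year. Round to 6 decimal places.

0.016256

T = 177/360 years.
HUF growth factor: e^(0.0779×177/360) = 1.0390438.
HKD growth factor: e^(0.0078×177/360) = 1.0038424.
Forward (HUF per HKD) = 59.43 × 1.0390438 / 1.0038424 = 61.51401.
Quoted the other way: 1/61.51401 = 0.016256 HKD per HUF.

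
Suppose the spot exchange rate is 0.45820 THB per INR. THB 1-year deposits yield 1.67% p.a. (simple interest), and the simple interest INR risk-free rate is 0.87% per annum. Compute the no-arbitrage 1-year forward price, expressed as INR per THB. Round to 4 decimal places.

2.1653

T = 1 year.
Growth of 1 THB over T: 1 + 0.0167×1 = 1.016700.
INR growth factor: 1 + 0.0087×1 = 1.008700.
CIP: F = S · (grow THB)/(grow INR) = 0.4582 × 1.016700/1.008700 = 0.4618340 THB per INR.
Invert for INR per THB: 1 / 0.4618340 = 2.1653.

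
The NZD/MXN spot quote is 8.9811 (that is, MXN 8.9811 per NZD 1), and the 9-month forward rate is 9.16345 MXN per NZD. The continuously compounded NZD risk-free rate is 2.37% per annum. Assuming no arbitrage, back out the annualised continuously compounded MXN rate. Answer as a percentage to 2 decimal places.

5.05%

T = 9/12 years.
F/S = 9.16345/8.9811 = 1.0203037 = (growth of MXN) / (growth of NZD).
NZD growth factor: e^(0.0237×9/12) = 1.0179339.
Hence g_MXN = 1.0386017.
r = ln(1.0386017)/(9/12) = 0.050500 → 5.05%.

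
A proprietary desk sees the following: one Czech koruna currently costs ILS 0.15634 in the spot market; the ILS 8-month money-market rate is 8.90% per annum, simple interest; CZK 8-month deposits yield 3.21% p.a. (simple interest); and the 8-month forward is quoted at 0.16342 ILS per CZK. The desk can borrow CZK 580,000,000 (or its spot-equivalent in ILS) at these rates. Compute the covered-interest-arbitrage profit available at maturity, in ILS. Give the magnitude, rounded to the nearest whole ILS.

ILS 754,589

T = 8/12 years.
Keep in CZK, deliver into the forward: 580,000,000·1.021400·0.16342 = ILS 96,811,969.04.
Swap to ILS now, deposit: 580,000,000·0.15634·1.0593333333 = ILS 96,057,380.53.
The quoted forward overvalues CZK, so borrow ILS, buy CZK at spot, deposit the CZK at 3.21%, and sell the proceeds forward at 0.16342.
Profit = 96,811,969.04 − 96,057,380.53 = ILS 754,589.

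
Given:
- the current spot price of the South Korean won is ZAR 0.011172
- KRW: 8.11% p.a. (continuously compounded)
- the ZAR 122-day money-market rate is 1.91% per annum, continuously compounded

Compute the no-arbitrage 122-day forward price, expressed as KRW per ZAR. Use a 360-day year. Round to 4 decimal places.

T = 122/360 years.
ZAR accumulates by e^(0.0191×122/360) = 1.00649377.
KRW growth factor: e^(0.0811×122/360) = 1.02786505.
CIP: F = S · (grow ZAR)/(grow KRW) = 0.011172 × 1.00649377/1.02786505 = 0.010939713 ZAR per KRW.
Invert for KRW per ZAR: 1 / 0.010939713 = 91.4101.

91.4101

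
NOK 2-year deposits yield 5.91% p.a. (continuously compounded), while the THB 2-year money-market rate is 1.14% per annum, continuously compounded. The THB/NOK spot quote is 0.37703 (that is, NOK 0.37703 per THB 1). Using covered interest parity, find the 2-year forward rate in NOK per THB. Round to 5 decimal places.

T = 2 years.
NOK accumulates by e^(0.0591×2) = 1.1254692.
THB growth factor: e^(0.0114×2) = 1.0230619.
So F = 0.37703 × 1.1254692 / 1.0230619 = 0.4147703 (NOK/THB).

0.41477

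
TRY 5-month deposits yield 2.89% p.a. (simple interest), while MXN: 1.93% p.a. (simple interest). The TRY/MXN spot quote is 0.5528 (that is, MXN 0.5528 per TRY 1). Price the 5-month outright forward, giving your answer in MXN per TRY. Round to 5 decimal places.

T = 5/12 years.
Growth of 1 MXN over T: 1 + 0.0193×5/12 = 1.0080417.
Growth of 1 TRY over T: 1 + 0.0289×5/12 = 1.0120417.
Forward (MXN per TRY) = 0.5528 × 1.0080417 / 1.0120417 = 0.5506151.

0.55062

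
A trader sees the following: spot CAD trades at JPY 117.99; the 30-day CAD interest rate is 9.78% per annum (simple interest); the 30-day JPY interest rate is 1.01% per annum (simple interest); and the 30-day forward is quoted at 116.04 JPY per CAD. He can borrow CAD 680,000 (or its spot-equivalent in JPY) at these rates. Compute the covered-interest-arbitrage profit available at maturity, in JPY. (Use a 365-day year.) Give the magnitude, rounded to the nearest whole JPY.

T = 30/365 years.
Invest the CAD and cover forward: 680,000 × 1.0080383562 × 116.04 = JPY 79,541,484.18.
Convert at spot and invest in JPY: 680,000 × 117.99 × 1.000830137 = JPY 80,299,804.55.
The quoted forward undervalues CAD, so borrow CAD, convert to JPY at spot, deposit the JPY at 1.01%, and buy CAD forward at 116.04 to cover the loan.
The gap between the two covered legs is JPY 758,320.

JPY 758,320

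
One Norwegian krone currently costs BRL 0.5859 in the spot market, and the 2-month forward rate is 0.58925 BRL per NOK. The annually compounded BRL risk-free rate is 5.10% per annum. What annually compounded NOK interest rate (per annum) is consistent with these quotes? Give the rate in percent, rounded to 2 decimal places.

1.57%

T = 2/12 years.
F/S = 0.58925/0.5859 = 1.0057177 = (growth of BRL) / (growth of NOK).
BRL growth factor: (1 + 0.0510)^(2/12) = 1.0083248.
That pins the NOK growth at 1.0025923.
r = 1.0025923^(12/2) − 1 = 0.015655 → 1.57%.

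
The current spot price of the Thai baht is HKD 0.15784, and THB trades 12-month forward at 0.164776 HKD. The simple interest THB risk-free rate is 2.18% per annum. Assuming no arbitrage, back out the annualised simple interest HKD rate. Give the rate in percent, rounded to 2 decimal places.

6.67%

T = 1 year.
By CIP, F/S equals the HKD-to-THB growth ratio: 0.164776/0.15784 = 1.0439432.
The THB side grows by 1 + 0.0218×1 = 1.021800.
That pins the HKD growth at 1.0667012.
(1.0667012 − 1)/T = 0.066701, i.e. 6.67%.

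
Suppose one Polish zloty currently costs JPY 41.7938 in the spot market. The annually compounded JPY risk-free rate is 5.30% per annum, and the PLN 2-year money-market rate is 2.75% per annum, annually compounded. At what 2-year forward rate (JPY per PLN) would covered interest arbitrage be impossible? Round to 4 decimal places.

43.8940

T = 2 years.
JPY growth factor: (1 + 0.0530)^2 = 1.108809.
PLN accumulates by (1 + 0.0275)^2 = 1.05575625.
CIP: F = S · (grow JPY)/(grow PLN) = 41.7938 × 1.108809/1.05575625 = 43.893978 JPY per PLN.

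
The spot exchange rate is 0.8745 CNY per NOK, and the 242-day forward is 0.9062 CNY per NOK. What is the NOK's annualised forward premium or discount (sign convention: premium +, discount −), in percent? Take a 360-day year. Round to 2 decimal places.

T = 242/360 years.
(F − S)/S = (0.9062 − 0.8745)/0.8745 = 0.0362493.
Per annum: 0.0362493 / (242/360) = 0.053925 = 5.39%.

+5.39%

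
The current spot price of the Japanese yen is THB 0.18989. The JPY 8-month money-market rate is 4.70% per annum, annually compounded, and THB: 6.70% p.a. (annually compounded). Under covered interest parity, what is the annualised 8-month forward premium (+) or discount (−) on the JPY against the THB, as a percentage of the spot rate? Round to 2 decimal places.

+1.90%

T = 8/12 years.
F = S · g_THB/g_JPY = 0.18989 × 1.0441822/1.0310929 = 0.19230058.
(F − S)/S ÷ T = (0.19230058 − 0.18989)/0.18989/(8/12) = 0.019042 → 1.90%.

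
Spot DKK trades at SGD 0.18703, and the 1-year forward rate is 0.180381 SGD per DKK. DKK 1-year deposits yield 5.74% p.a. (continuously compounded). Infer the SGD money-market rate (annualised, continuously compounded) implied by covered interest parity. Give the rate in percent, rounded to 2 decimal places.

T = 1 year.
CIP gives F = S · g_SGD/g_DKK, so g_SGD/g_DKK = 0.180381/0.18703 = 0.9644496.
The DKK side grows by e^(0.0574×1) = 1.0590794.
Hence g_SGD = 1.0214287.
r = ln(1.0214287)/1 = 0.021202 → 2.12%.

2.12%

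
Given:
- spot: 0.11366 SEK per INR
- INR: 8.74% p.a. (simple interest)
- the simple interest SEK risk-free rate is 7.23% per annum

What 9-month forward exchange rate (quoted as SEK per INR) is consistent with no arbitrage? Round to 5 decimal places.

T = 9/12 years.
SEK growth factor: 1 + 0.0723×9/12 = 1.054225.
Growth of 1 INR over T: 1 + 0.0874×9/12 = 1.065550.
Forward (SEK per INR) = 0.11366 × 1.054225 / 1.065550 = 0.1124520.

0.11245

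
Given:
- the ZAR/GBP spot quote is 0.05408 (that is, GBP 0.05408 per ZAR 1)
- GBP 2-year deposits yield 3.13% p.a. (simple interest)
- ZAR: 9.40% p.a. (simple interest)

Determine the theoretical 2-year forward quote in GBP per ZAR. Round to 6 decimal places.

0.048372

T = 2 years.
Growth of 1 GBP over T: 1 + 0.0313×2 = 1.062600.
ZAR growth factor: 1 + 0.0940×2 = 1.188000.
So F = 0.05408 × 1.062600 / 1.188000 = 0.04837156 (GBP/ZAR).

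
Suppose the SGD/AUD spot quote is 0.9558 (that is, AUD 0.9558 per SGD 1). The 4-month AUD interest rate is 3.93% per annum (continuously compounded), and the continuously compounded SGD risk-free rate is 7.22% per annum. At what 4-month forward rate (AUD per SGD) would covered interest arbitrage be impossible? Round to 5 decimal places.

0.94538

T = 4/12 years.
AUD growth factor: e^(0.0393×4/12) = 1.0131862.
SGD growth factor: e^(0.0722×4/12) = 1.0243586.
CIP: F = S · (grow AUD)/(grow SGD) = 0.9558 × 1.0131862/1.0243586 = 0.9453753 AUD per SGD.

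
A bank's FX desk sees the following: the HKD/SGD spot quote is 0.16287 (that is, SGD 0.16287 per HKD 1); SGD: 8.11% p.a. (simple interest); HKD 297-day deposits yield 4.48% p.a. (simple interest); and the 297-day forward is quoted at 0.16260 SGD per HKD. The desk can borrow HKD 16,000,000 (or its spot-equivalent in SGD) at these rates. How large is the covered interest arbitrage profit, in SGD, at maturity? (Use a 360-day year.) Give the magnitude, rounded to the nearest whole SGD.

T = 297/360 years.
Route A — deposit HKD, sell forward: 16,000,000 × 1.036960 × 0.16260 = SGD 2,697,755.14.
Route B — convert at spot, deposit SGD: 16,000,000 × 0.16287 × 1.0669075 = SGD 2,780,275.59.
The quoted forward undervalues HKD, so borrow HKD, convert to SGD at spot, deposit the SGD at 8.11%, and buy HKD forward at 0.16260 to cover the loan.
Profit = 2,780,275.59 − 2,697,755.14 = SGD 82,520.

SGD 82,520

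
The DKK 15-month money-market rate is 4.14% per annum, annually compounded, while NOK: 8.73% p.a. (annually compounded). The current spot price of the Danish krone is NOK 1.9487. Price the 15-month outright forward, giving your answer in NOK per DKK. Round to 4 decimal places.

2.0566

T = 15/12 years.
NOK accumulates by (1 + 0.0873)^(15/12) = 1.1102908.
DKK accumulates by (1 + 0.0414)^(15/12) = 1.0520151.
So F = 1.9487 × 1.1102908 / 1.0520151 = 2.056647 (NOK/DKK).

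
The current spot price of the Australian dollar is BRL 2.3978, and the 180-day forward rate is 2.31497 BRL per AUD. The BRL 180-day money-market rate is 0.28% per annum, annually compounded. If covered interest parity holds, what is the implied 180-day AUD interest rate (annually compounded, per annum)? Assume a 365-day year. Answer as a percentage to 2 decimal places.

T = 180/365 years.
By CIP, F/S equals the BRL-to-AUD growth ratio: 2.31497/2.3978 = 0.9654558.
The BRL side grows by (1 + 0.0028)^(180/365) = 1.0013798.
So the AUD growth factor = 1.0372094.
Annualise: 1.0372094^(365/180) − 1 = 0.076896 = 7.69%.

7.69%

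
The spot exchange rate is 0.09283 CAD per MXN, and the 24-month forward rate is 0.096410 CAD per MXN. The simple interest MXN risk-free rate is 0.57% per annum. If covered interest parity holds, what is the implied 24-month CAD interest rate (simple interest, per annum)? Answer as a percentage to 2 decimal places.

T = 2 years.
F/S = 0.09641/0.09283 = 1.0385651 = (growth of CAD) / (growth of MXN).
MXN growth factor: 1 + 0.0057×2 = 1.011400.
That pins the CAD growth at 1.0504047.
r = (1.0504047 − 1)/2 = 0.025202 → 2.52%.

2.52%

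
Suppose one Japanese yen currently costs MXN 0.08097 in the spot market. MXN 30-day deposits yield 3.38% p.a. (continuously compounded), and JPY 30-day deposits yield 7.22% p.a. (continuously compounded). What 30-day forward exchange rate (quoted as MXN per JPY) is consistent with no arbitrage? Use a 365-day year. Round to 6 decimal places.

0.080715

T = 30/365 years.
Growth of 1 MXN over T: e^(0.0338×30/365) = 1.0027819.
Growth of 1 JPY over T: e^(0.0722×30/365) = 1.0059519.
Forward (MXN per JPY) = 0.08097 × 1.0027819 / 1.0059519 = 0.08071484.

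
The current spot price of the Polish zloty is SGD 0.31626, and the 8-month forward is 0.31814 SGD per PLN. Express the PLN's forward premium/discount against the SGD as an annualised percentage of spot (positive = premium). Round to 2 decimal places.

T = 8/12 years.
Period premium: (0.31814 − 0.31626)/0.31626 = 0.0059445.
Annualise by dividing by T: 0.0059445 / (8/12) = 0.008917 → 0.89%.

+0.89%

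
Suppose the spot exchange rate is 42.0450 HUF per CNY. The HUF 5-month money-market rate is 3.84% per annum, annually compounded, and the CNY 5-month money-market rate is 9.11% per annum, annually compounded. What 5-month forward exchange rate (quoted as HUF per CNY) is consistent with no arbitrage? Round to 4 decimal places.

T = 5/12 years.
HUF accumulates by (1 + 0.0384)^(5/12) = 1.01582434.
CNY accumulates by (1 + 0.0911)^(5/12) = 1.03699556.
CIP: F = S · (grow HUF)/(grow CNY) = 42.045 × 1.01582434/1.03699556 = 41.186613 HUF per CNY.

41.1866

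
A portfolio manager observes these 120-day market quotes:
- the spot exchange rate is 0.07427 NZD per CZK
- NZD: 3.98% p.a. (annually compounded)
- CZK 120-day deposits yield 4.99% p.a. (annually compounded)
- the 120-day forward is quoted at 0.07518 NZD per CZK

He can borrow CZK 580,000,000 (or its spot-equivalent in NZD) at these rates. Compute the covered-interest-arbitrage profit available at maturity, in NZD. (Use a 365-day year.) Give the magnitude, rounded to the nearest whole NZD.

T = 120/365 years.
Route A — deposit CZK, sell forward: 580,000,000 × 1.0161381245 × 0.07518 = NZD 44,308,093.24.
Route B — convert at spot, deposit NZD: 580,000,000 × 0.07427 × 1.0129139242 = NZD 43,632,887.95.
The quoted forward overvalues CZK, so borrow NZD, buy CZK at spot, deposit the CZK at 4.99%, and sell the proceeds forward at 0.07518.
The gap between the two covered legs is NZD 675,205.

NZD 675,205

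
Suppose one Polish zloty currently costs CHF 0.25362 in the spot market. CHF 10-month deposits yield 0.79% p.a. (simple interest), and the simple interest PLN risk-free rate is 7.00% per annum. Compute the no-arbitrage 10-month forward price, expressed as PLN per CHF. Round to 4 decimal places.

T = 10/12 years.
CHF growth factor: 1 + 0.0079×10/12 = 1.0065833.
PLN growth factor: 1 + 0.0700×10/12 = 1.0583333.
Forward (CHF per PLN) = 0.25362 × 1.0065833 / 1.0583333 = 0.2412186.
Quoted the other way: 1/0.2412186 = 4.1456 PLN per CHF.

4.1456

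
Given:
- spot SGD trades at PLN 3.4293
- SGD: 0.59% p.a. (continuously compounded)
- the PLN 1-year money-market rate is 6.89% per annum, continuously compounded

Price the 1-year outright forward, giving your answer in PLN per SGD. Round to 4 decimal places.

T = 1 year.
PLN accumulates by e^(0.0689×1) = 1.0713291.
SGD growth factor: e^(0.0059×1) = 1.0059174.
So F = 3.4293 × 1.0713291 / 1.0059174 = 3.652297 (PLN/SGD).

3.6523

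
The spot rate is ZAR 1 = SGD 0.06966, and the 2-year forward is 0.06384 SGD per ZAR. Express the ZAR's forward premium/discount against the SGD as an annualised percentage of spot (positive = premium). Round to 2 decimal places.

T = 2 years.
ZAR trades forward at -8.35487% vs spot over the period.
Per annum: -0.0835487 / 2 = -0.041774 = -4.18%.

-4.18%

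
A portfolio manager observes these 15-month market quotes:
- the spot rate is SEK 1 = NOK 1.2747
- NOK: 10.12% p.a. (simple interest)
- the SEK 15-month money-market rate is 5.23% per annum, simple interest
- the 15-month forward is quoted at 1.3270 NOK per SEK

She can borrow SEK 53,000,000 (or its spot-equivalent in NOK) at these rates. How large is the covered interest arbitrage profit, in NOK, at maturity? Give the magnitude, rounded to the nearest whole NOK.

T = 15/12 years.
Keep in SEK, deliver into the forward: 53,000,000·1.065375·1.3270 = NOK 74,928,889.13.
Swap to NOK now, deposit: 53,000,000·1.2747·1.126500 = NOK 76,105,326.15.
The quoted forward undervalues SEK, so borrow SEK, convert to NOK at spot, deposit the NOK at 10.12%, and buy SEK forward at 1.3270 to cover the loan.
The gap between the two covered legs is NOK 1,176,437.

NOK 1,176,437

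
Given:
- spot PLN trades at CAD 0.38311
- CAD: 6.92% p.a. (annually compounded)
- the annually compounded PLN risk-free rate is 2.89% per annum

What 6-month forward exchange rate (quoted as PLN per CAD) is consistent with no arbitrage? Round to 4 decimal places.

T = 6/12 years.
CAD growth factor: (1 + 0.0692)^(6/12) = 1.0340213.
Growth of 1 PLN over T: (1 + 0.0289)^(6/12) = 1.0143471.
So F = 0.38311 × 1.0340213 / 1.0143471 = 0.3905408 (CAD/PLN).
Quoted the other way: 1/0.3905408 = 2.5606 PLN per CAD.

2.5606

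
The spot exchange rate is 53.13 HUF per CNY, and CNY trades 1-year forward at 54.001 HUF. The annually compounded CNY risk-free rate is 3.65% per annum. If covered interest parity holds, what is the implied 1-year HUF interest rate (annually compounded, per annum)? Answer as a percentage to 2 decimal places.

5.35%

T = 1 year.
CIP gives F = S · g_HUF/g_CNY, so g_HUF/g_CNY = 54.001/53.13 = 1.0163938.
The CNY side grows by (1 + 0.0365)^1 = 1.036500.
So the HUF growth factor = 1.0534922.
r = 1.0534922^(1/1) − 1 = 0.053492 → 5.35%.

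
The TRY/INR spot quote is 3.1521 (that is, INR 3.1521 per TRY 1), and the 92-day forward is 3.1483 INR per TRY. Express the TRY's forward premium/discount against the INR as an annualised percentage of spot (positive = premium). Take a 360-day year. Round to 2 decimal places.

T = 92/360 years.
Period premium: (3.1483 − 3.1521)/3.1521 = -0.0012055.
Annualise by dividing by T: -0.0012055 / (92/360) = -0.004717 → -0.47%.

-0.47%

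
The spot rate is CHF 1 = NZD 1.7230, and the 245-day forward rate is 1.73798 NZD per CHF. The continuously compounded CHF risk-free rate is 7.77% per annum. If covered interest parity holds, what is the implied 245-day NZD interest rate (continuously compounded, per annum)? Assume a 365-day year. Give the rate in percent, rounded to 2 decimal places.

T = 245/365 years.
CIP gives F = S · g_NZD/g_CHF, so g_NZD/g_CHF = 1.73798/1.723 = 1.0086941.
The CHF side grows by e^(0.0777×245/365) = 1.0535388.
That pins the NZD growth at 1.0626984.
Take logs: ln 1.0626984 / (245/365) = 0.090596, so 9.06%.

9.06%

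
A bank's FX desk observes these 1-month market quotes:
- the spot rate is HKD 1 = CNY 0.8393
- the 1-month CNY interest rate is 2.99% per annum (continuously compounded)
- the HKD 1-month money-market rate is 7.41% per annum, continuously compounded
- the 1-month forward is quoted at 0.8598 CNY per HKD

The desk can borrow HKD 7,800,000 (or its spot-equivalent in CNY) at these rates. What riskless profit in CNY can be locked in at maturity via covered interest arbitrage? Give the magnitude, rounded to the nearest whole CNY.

T = 1/12 years.
Keep in HKD, deliver into the forward: 7,800,000·1.006194105·0.8598 = CNY 6,747,980.39.
Swap to CNY now, deposit: 7,800,000·0.8393·1.002494773 = CNY 6,562,872.13.
The quoted forward overvalues HKD, so borrow CNY, buy HKD at spot, deposit the HKD at 7.41%, and sell the proceeds forward at 0.8598.
The gap between the two covered legs is CNY 185,108.

CNY 185,108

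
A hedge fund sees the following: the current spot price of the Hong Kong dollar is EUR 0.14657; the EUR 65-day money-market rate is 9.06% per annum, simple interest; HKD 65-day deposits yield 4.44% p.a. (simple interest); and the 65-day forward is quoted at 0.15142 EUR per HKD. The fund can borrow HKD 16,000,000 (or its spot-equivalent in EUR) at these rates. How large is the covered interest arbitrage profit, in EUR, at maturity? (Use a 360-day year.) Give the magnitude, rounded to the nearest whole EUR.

T = 65/360 years.
Invest the HKD and cover forward: 16,000,000 × 1.008016667 × 0.15142 = EUR 2,442,142.14.
Convert at spot and invest in EUR: 16,000,000 × 0.14657 × 1.016358333 = EUR 2,383,482.25.
The quoted forward overvalues HKD, so borrow EUR, buy HKD at spot, deposit the HKD at 4.44%, and sell the proceeds forward at 0.15142.
Arbitrage profit = |2,442,142.14 − 2,383,482.25| = EUR 58,660.

EUR 58,660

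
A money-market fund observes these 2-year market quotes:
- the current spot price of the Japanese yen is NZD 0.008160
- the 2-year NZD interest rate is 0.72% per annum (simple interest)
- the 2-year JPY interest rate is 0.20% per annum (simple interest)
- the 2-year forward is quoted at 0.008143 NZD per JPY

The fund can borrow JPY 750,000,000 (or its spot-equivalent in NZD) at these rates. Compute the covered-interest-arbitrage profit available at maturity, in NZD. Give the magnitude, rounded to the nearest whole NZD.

NZD 76,449

T = 2 years.
Invest the JPY and cover forward: 750,000,000 × 1.004000 × 0.008143 = NZD 6,131,679.00.
Convert at spot and invest in NZD: 750,000,000 × 0.008160 × 1.014400 = NZD 6,208,128.00.
The quoted forward undervalues JPY, so borrow JPY, convert to NZD at spot, deposit the NZD at 0.72%, and buy JPY forward at 0.008143 to cover the loan.
The gap between the two covered legs is NZD 76,449.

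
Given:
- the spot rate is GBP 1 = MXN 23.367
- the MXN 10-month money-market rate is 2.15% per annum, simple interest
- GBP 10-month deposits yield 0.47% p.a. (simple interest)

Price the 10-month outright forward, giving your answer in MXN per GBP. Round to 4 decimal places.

23.6929

T = 10/12 years.
Growth of 1 MXN over T: 1 + 0.0215×10/12 = 1.01791667.
Growth of 1 GBP over T: 1 + 0.0047×10/12 = 1.00391667.
CIP: F = S · (grow MXN)/(grow GBP) = 23.367 × 1.01791667/1.00391667 = 23.692862 MXN per GBP.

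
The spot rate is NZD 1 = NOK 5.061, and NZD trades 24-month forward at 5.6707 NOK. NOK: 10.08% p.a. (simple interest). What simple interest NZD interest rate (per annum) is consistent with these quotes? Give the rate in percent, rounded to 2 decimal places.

3.62%

T = 2 years.
By CIP, F/S equals the NOK-to-NZD growth ratio: 5.6707/5.061 = 1.1204703.
The NOK side grows by 1 + 0.1008×2 = 1.201600.
Hence g_NZD = 1.0724068.
(1.0724068 − 1)/T = 0.036203, i.e. 3.62%.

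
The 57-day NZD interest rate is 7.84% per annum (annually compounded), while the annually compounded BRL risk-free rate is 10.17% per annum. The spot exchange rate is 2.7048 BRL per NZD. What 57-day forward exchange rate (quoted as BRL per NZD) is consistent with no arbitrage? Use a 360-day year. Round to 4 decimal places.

T = 57/360 years.
BRL accumulates by (1 + 0.1017)^(57/360) = 1.0154535.
NZD growth factor: (1 + 0.0784)^(57/360) = 1.0120225.
So F = 2.7048 × 1.0154535 / 1.0120225 = 2.713970 (BRL/NZD).

2.7140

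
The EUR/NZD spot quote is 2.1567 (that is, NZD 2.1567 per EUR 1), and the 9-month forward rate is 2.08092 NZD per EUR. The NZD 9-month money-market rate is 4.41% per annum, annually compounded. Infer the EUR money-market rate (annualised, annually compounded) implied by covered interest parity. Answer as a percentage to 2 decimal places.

T = 9/12 years.
By CIP, F/S equals the NZD-to-EUR growth ratio: 2.08092/2.1567 = 0.9648630.
The NZD side grows by (1 + 0.0441)^(9/12) = 1.0328959.
Hence g_EUR = 1.0705104.
r = 1.0705104^(12/9) − 1 = 0.095102 → 9.51%.

9.51%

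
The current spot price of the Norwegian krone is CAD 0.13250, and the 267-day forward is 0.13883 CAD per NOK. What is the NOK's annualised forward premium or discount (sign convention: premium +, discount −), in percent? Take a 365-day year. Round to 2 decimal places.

+6.53%

T = 267/365 years.
(F − S)/S = (0.13883 − 0.1325)/0.1325 = 0.0477736.
×(1/T) gives 6.53% p.a.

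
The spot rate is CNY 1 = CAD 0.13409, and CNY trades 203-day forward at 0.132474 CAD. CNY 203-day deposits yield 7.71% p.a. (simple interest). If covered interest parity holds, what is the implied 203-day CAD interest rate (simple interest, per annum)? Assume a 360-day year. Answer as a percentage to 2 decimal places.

5.48%

T = 203/360 years.
F/S = 0.132474/0.13409 = 0.9879484 = (growth of CAD) / (growth of CNY).
The CNY side grows by 1 + 0.0771×203/360 = 1.0434758.
That pins the CAD growth at 1.0309002.
r = (1.0309002 − 1)/(203/360) = 0.054798 → 5.48%.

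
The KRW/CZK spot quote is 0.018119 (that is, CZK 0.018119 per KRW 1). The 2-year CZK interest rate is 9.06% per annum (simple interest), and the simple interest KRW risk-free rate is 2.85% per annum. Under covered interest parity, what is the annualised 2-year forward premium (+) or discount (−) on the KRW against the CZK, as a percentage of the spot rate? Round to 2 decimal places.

T = 2 years.
CIP forward (CZK per KRW) = 0.018119 × 1.181200/1.057000 = 0.020248025.
Annualised premium = (F − S)/S × (1/T) = (0.020248025 − 0.018119)/0.018119 ÷ 2 = 5.88%.

+5.88%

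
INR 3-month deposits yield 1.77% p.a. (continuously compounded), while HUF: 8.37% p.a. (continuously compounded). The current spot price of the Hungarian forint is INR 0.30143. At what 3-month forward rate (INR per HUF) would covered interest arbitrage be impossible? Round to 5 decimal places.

T = 3/12 years.
INR accumulates by e^(0.0177×3/12) = 1.0044348.
Growth of 1 HUF over T: e^(0.0837×3/12) = 1.0211455.
Forward (INR per HUF) = 0.30143 × 1.0044348 / 1.0211455 = 0.2964972.

0.29650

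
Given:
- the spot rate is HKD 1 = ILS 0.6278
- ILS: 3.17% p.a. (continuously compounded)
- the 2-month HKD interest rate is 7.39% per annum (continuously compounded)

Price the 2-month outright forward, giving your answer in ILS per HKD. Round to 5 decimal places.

0.62340

T = 2/12 years.
ILS growth factor: e^(0.0317×2/12) = 1.0052973.
HKD growth factor: e^(0.0739×2/12) = 1.0123928.
CIP: F = S · (grow ILS)/(grow HKD) = 0.6278 × 1.0052973/1.0123928 = 0.6234000 ILS per HKD.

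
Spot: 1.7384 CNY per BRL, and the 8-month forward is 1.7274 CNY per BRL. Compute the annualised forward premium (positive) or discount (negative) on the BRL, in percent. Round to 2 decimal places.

-0.95%

T = 8/12 years.
Period premium: (1.7274 − 1.7384)/1.7384 = -0.0063277.
×(1/T) gives -0.95% p.a.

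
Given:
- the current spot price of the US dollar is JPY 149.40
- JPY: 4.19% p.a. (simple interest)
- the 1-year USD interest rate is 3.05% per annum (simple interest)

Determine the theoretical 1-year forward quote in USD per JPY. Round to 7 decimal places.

0.0066202

T = 1 year.
Growth of 1 JPY over T: 1 + 0.0419×1 = 1.041900.
USD accumulates by 1 + 0.0305×1 = 1.030500.
Forward (JPY per USD) = 149.4 × 1.041900 / 1.030500 = 151.0528.
Quoted the other way: 1/151.0528 = 0.0066202 USD per JPY.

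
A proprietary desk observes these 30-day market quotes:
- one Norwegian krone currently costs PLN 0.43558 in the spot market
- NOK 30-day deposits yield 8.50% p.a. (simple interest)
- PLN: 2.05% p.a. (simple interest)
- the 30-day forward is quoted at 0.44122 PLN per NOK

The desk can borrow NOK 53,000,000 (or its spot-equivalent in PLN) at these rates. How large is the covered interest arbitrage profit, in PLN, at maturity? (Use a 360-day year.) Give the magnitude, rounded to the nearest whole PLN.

T = 30/360 years.
Keep in NOK, deliver into the forward: 53,000,000·1.0070833333·0.44122 = PLN 23,550,301.34.
Swap to PLN now, deposit: 53,000,000·0.43558·1.0017083333 = PLN 23,125,178.14.
The quoted forward overvalues NOK, so borrow PLN, buy NOK at spot, deposit the NOK at 8.50%, and sell the proceeds forward at 0.44122.
The gap between the two covered legs is PLN 425,123.

PLN 425,123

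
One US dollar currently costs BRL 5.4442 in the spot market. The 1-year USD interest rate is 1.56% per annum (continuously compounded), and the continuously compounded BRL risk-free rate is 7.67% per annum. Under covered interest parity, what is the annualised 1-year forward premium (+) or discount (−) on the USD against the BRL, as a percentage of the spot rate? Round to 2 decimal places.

+6.30%

T = 1 year.
CIP forward (BRL per USD) = 5.4442 × 1.0797181/1.0157223 = 5.7872130.
(F − S)/S ÷ T = (5.7872130 − 5.4442)/5.4442/1 = 0.063005 → 6.30%.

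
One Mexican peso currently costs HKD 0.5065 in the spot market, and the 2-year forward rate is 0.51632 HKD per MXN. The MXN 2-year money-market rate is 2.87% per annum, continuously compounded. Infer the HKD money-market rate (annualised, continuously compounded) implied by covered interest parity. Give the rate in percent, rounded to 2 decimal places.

T = 2 years.
CIP gives F = S · g_HKD/g_MXN, so g_HKD/g_MXN = 0.51632/0.5065 = 1.0193880.
MXN growth factor: e^(0.0287×2) = 1.0590794.
Hence g_HKD = 1.0796128.
r = ln(1.0796128)/2 = 0.038301 → 3.83%.

3.83%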